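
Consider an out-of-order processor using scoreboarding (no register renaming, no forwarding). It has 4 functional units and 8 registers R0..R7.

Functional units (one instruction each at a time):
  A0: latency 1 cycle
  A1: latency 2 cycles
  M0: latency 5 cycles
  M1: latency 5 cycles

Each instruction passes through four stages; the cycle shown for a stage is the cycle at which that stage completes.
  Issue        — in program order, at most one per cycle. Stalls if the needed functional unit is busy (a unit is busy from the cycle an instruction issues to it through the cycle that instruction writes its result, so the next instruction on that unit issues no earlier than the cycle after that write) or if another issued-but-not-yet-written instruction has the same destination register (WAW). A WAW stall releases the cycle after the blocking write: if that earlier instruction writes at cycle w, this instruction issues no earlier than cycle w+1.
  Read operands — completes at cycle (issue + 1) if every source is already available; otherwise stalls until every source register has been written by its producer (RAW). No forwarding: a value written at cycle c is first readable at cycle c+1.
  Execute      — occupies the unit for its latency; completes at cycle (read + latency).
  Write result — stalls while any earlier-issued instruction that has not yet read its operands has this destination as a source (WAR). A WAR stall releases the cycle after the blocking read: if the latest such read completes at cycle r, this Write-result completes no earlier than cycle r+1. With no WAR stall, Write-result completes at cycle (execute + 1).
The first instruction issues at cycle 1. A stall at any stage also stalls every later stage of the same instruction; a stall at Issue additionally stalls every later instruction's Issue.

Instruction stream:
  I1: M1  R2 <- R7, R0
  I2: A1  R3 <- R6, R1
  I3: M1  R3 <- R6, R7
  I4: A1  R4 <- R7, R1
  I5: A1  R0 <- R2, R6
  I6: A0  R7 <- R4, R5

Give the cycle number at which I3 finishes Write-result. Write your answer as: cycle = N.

cycle = 16

  I1 | 1 | 2 | 7 | 8
  I2 | 2 | 3 | 5 | 6
  I3 | 9 | 10 | 15 | 16   struct: M1 busy until I1 writes@8
  I4 | 10 | 11 | 13 | 14
  I5 | 15 | 16 | 18 | 19   struct: A1 busy until I4 writes@14
  I6 | 16 | 17 | 18 | 19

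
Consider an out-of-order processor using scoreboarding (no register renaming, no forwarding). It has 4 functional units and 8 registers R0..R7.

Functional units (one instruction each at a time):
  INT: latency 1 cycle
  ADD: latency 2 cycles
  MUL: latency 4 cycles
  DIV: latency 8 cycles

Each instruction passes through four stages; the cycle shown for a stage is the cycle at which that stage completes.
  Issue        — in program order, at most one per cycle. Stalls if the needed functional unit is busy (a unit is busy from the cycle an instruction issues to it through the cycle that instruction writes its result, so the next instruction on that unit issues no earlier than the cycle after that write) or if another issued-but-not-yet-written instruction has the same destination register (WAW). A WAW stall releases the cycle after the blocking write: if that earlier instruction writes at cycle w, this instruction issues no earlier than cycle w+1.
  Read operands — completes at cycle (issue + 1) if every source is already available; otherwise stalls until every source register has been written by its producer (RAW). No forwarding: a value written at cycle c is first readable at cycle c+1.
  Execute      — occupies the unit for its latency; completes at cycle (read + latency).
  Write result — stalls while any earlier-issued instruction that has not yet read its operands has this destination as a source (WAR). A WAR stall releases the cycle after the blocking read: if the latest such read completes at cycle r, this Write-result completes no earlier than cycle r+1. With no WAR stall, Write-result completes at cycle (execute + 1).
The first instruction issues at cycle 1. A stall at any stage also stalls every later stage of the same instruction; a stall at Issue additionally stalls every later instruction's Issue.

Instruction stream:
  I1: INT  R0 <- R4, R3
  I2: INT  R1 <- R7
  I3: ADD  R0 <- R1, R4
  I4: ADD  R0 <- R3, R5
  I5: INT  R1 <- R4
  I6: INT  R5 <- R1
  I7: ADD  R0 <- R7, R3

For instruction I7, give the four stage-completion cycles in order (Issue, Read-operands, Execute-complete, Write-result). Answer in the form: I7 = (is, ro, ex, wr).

I7 = (19, 20, 22, 23)

1) issue 1, read 2, done 3, write 4
2) issue 5, read 6, done 7, write 8  <struct: INT busy until I1 writes@4>
3) issue 6, read 9, done 11, write 12  <RAW R1: wait I2 write@8>
4) issue 13, read 14, done 16, write 17  <struct: ADD busy until I3 writes@12>
5) issue 14, read 15, done 16, write 17
6) issue 18, read 19, done 20, write 21  <struct: INT busy until I5 writes@17>
7) issue 19, read 20, done 22, write 23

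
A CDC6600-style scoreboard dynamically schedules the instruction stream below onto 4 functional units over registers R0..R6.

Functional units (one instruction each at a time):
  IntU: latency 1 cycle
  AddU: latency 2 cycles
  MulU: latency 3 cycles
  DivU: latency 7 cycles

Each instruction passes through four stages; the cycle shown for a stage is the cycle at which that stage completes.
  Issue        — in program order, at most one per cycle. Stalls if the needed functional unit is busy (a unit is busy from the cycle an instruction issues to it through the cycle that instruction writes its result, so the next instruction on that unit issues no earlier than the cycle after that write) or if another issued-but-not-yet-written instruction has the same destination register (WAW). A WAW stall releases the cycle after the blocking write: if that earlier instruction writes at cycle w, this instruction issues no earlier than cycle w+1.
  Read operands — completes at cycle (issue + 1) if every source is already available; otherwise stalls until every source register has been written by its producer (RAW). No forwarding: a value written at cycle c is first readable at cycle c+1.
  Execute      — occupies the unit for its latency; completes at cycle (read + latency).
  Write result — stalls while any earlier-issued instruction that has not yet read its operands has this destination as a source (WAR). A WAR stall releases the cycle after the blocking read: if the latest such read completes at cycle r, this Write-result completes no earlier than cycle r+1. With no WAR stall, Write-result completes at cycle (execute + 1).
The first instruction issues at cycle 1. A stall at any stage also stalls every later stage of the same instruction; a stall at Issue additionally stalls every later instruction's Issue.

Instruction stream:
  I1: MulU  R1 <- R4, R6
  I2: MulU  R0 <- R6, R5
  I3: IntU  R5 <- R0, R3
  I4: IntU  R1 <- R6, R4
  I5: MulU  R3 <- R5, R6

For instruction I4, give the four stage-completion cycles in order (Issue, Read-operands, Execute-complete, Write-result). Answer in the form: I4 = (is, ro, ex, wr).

[I1] 1/2/5/6
[I2] 7/8/11/12  (struct: MulU busy until I1 writes@6)
[I3] 8/13/14/15  (RAW R0: wait I2 write@12)
[I4] 16/17/18/19  (struct: IntU busy until I3 writes@15)
[I5] 17/18/21/22

I4 = (16, 17, 18, 19)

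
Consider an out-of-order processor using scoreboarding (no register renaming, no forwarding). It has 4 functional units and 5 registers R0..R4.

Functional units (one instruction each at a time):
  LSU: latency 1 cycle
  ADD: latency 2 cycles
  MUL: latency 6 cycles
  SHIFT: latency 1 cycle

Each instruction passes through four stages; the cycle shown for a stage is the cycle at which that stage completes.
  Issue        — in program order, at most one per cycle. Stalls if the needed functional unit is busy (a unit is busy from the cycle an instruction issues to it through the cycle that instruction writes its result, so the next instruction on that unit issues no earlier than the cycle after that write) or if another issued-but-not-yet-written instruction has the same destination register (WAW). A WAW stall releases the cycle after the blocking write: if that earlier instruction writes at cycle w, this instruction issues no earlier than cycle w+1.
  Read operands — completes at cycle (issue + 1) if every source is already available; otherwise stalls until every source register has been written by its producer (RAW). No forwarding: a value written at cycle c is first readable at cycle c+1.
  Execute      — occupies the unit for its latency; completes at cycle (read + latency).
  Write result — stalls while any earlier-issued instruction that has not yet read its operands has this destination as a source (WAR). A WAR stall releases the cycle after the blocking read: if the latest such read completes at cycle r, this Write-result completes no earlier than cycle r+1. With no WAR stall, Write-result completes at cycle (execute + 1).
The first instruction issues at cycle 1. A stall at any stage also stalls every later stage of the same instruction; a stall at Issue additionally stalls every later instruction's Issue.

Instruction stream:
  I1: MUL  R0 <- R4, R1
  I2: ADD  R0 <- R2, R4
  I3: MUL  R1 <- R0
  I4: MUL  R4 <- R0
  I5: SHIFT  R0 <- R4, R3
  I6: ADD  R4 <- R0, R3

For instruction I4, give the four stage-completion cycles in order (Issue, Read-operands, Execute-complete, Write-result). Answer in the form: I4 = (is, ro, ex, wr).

I4 = (23, 24, 30, 31)

[1] I1→MUL
[2] I1 RO
[8] I1 EX
[9] I1 WR R0
[10] I2→ADD
[11] I2 RO · I3→MUL
[13] I2 EX
[14] I2 WR R0
[15] I3 RO
[21] I3 EX
[22] I3 WR R1
[23] I4→MUL
[24] I4 RO · I5→SHIFT
[30] I4 EX
[31] I4 WR R4
[32] I5 RO · I6→ADD
[33] I5 EX
[34] I5 WR R0
[35] I6 RO
[37] I6 EX
[38] I6 WR R4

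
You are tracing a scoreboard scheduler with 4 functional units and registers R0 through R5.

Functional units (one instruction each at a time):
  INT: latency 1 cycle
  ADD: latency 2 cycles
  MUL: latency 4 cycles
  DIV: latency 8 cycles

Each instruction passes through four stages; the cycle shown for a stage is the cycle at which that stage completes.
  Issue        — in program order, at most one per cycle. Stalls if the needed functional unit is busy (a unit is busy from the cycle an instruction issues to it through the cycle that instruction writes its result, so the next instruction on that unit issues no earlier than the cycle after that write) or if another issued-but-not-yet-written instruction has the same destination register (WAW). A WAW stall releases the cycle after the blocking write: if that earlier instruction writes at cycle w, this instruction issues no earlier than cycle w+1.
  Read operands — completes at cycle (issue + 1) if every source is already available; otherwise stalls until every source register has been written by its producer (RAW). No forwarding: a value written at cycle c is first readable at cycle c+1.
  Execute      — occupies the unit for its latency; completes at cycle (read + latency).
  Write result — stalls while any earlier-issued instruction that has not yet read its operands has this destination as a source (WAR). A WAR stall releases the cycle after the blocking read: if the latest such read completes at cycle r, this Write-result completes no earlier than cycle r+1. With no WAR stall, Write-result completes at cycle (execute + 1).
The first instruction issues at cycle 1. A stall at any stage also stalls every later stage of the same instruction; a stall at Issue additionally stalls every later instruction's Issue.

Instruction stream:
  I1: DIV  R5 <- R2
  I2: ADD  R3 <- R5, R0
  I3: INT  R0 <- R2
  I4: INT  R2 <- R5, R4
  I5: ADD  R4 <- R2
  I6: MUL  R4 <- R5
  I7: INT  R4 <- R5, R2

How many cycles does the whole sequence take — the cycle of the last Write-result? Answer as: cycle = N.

c1: I1→DIV
c2: I1 RO · I2→ADD
c3: I3→INT
c4: I3 RO
c5: I3 EX
c10: I1 EX
c11: I1 WR R5
c12: I2 RO
c13: I3 WR R0
c14: I2 EX · I4→INT
c15: I2 WR R3 · I4 RO
c16: I4 EX · I5→ADD
c17: I4 WR R2
c18: I5 RO
c20: I5 EX
c21: I5 WR R4
c22: I6→MUL
c23: I6 RO
c27: I6 EX
c28: I6 WR R4
c29: I7→INT
c30: I7 RO
c31: I7 EX
c32: I7 WR R4

cycle = 32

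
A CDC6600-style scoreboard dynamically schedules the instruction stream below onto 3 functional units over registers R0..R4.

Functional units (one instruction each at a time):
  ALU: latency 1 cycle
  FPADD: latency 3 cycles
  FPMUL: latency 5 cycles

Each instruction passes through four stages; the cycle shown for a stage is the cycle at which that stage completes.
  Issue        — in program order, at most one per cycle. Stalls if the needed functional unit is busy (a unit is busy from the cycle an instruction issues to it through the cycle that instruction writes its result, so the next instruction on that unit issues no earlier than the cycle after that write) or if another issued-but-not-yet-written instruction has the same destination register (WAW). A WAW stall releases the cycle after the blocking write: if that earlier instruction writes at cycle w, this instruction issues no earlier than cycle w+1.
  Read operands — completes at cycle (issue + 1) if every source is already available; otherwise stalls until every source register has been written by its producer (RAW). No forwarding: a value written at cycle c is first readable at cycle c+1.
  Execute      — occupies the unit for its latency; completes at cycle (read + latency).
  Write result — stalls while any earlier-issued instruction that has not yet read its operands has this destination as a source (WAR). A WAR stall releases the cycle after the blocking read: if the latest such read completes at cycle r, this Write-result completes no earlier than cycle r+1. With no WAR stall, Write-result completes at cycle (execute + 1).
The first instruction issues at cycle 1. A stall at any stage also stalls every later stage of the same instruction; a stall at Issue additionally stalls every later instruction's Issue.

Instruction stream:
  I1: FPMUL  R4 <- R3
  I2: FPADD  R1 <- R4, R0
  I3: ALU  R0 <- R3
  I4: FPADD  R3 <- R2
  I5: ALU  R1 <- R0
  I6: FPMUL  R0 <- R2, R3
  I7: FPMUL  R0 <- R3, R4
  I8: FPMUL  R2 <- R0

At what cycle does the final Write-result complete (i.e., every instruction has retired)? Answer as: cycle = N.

I1 -> (1, 2, 7, 8)
I2 -> (2, 9, 12, 13)  // RAW R4: wait I1 write@8
I3 -> (3, 4, 5, 10)  // WAR R0: wait I2 read@9
I4 -> (14, 15, 18, 19)  // struct: FPADD busy until I2 writes@13
I5 -> (15, 16, 17, 18)
I6 -> (16, 20, 25, 26)  // RAW R3: wait I4 write@19
I7 -> (27, 28, 33, 34)  // struct: FPMUL busy until I6 writes@26
I8 -> (35, 36, 41, 42)  // struct: FPMUL busy until I7 writes@34

cycle = 42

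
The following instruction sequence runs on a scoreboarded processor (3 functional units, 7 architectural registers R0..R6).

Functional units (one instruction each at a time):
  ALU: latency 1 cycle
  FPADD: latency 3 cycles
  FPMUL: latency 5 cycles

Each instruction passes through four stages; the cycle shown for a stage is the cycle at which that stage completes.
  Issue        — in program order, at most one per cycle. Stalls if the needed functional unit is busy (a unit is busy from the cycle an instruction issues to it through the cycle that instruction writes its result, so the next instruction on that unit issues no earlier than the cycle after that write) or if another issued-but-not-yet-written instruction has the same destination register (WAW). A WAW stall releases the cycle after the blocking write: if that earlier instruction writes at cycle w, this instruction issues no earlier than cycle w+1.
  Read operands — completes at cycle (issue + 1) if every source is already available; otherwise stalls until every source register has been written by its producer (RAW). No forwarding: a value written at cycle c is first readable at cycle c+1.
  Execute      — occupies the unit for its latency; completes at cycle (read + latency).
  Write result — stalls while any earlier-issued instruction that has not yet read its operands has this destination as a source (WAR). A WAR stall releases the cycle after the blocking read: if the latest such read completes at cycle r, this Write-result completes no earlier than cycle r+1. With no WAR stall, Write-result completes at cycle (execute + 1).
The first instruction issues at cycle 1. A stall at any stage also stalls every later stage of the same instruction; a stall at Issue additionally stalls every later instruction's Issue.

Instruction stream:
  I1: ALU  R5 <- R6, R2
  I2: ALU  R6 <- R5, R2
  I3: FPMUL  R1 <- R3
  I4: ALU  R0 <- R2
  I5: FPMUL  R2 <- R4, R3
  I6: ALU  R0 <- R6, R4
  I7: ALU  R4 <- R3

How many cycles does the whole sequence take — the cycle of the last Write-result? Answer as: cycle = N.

cycle = 22

cycle 1: I1 issues→ALU
cycle 2: I1 reads
cycle 3: I1 exec-done
cycle 4: I1 writes R5
cycle 5: I2 issues→ALU
cycle 6: I2 reads, I3 issues→FPMUL
cycle 7: I2 exec-done, I3 reads
cycle 8: I2 writes R6
cycle 9: I4 issues→ALU
cycle 10: I4 reads
cycle 11: I4 exec-done
cycle 12: I3 exec-done, I4 writes R0
cycle 13: I3 writes R1
cycle 14: I5 issues→FPMUL
cycle 15: I5 reads, I6 issues→ALU
cycle 16: I6 reads
cycle 17: I6 exec-done
cycle 18: I6 writes R0
cycle 19: I7 issues→ALU
cycle 20: I5 exec-done, I7 reads
cycle 21: I5 writes R2, I7 exec-done
cycle 22: I7 writes R4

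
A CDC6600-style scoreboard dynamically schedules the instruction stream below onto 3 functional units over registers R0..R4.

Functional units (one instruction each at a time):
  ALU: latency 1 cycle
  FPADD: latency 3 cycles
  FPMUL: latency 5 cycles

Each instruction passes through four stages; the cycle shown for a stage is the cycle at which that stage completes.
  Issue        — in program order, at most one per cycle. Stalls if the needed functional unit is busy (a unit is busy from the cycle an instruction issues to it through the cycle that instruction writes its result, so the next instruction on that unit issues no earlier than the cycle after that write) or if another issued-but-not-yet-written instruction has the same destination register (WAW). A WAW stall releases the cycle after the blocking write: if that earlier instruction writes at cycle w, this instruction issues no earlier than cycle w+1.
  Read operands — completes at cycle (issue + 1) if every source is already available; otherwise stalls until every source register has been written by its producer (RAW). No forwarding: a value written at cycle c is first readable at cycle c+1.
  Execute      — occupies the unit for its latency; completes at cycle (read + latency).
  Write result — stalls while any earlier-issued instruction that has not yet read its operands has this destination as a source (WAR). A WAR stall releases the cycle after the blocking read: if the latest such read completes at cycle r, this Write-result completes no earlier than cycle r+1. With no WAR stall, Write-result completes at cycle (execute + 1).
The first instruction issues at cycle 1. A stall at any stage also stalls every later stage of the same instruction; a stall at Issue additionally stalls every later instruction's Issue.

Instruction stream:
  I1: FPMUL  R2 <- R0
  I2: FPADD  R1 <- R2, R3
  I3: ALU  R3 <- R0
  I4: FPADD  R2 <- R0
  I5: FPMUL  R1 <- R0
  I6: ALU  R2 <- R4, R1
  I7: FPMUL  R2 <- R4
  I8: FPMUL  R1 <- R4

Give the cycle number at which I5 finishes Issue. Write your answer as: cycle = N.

cycle = 15

I1: IS=1 RO=2 EX=7 WR=8
I2: IS=2 RO=9 EX=12 WR=13  [RAW R2: wait I1 write@8]
I3: IS=3 RO=4 EX=5 WR=10  [WAR R3: wait I2 read@9]
I4: IS=14 RO=15 EX=18 WR=19  [struct: FPADD busy until I2 writes@13]
I5: IS=15 RO=16 EX=21 WR=22
I6: IS=20 RO=23 EX=24 WR=25  [WAW R2: wait I4 write@19; RAW R1: wait I5 write@22]
I7: IS=26 RO=27 EX=32 WR=33  [WAW R2: wait I6 write@25]
I8: IS=34 RO=35 EX=40 WR=41  [struct: FPMUL busy until I7 writes@33]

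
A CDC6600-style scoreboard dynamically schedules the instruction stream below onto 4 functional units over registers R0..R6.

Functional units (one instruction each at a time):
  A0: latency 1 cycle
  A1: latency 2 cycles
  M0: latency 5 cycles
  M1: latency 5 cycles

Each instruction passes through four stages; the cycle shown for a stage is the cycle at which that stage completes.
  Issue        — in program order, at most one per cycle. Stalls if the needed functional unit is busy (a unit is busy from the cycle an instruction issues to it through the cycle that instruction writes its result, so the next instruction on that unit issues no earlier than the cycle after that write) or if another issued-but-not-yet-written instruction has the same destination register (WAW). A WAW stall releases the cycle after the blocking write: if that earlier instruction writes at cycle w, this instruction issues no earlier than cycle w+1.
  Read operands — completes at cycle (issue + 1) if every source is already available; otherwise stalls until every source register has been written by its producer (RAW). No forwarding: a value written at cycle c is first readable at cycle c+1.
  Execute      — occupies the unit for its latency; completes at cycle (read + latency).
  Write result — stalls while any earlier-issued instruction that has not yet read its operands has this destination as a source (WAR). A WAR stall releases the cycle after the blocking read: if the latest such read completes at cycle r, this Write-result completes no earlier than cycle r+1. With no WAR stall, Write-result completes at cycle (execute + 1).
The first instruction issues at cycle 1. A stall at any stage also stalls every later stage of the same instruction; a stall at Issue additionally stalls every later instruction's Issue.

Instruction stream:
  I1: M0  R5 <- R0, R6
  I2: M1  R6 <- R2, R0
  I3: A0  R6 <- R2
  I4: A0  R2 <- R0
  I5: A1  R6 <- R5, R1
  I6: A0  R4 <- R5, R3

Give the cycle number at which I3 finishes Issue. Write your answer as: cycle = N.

cycle = 10

c1: issue I1 (M0)
c2: I1 read-ops, issue I2 (M1)
c3: I2 read-ops
c7: I1 finished on M0
c8: I1→R5, I2 finished on M1
c9: I2→R6
c10: issue I3 (A0)
c11: I3 read-ops
c12: I3 finished on A0
c13: I3→R6
c14: issue I4 (A0)
c15: I4 read-ops, issue I5 (A1)
c16: I4 finished on A0, I5 read-ops
c17: I4→R2
c18: I5 finished on A1, issue I6 (A0)
c19: I5→R6, I6 read-ops
c20: I6 finished on A0
c21: I6→R4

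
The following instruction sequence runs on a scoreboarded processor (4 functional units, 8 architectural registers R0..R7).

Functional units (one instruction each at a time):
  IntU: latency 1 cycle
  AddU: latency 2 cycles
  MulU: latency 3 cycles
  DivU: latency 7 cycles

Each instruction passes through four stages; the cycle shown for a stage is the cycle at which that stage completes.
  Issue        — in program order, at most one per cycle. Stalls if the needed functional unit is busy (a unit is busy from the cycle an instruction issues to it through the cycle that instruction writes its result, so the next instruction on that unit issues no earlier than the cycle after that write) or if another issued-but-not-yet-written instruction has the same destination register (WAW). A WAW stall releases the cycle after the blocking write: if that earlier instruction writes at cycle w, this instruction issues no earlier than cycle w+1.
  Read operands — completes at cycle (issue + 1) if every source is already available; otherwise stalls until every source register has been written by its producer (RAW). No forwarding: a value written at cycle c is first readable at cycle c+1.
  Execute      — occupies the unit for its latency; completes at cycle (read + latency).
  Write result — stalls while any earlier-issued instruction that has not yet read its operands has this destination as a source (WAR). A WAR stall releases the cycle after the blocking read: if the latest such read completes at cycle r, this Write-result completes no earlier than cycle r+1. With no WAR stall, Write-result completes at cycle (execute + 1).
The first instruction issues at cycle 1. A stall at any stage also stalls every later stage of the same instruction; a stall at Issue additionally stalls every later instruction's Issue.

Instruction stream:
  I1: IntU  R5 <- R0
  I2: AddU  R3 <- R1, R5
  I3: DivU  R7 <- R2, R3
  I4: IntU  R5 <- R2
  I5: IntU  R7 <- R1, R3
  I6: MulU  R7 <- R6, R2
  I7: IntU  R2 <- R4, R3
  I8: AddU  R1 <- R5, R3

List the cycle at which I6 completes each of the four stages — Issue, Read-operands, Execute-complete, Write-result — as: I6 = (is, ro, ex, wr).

cycle 1: I1→IntU
cycle 2: I1 RO; I2→AddU
cycle 3: I1 EX; I3→DivU
cycle 4: I1 WR R5
cycle 5: I2 RO; I4→IntU
cycle 6: I4 RO
cycle 7: I2 EX; I4 EX
cycle 8: I2 WR R3; I4 WR R5
cycle 9: I3 RO
cycle 16: I3 EX
cycle 17: I3 WR R7
cycle 18: I5→IntU
cycle 19: I5 RO
cycle 20: I5 EX
cycle 21: I5 WR R7
cycle 22: I6→MulU
cycle 23: I6 RO; I7→IntU
cycle 24: I7 RO; I8→AddU
cycle 25: I7 EX; I8 RO
cycle 26: I6 EX; I7 WR R2
cycle 27: I6 WR R7; I8 EX
cycle 28: I8 WR R1

I6 = (22, 23, 26, 27)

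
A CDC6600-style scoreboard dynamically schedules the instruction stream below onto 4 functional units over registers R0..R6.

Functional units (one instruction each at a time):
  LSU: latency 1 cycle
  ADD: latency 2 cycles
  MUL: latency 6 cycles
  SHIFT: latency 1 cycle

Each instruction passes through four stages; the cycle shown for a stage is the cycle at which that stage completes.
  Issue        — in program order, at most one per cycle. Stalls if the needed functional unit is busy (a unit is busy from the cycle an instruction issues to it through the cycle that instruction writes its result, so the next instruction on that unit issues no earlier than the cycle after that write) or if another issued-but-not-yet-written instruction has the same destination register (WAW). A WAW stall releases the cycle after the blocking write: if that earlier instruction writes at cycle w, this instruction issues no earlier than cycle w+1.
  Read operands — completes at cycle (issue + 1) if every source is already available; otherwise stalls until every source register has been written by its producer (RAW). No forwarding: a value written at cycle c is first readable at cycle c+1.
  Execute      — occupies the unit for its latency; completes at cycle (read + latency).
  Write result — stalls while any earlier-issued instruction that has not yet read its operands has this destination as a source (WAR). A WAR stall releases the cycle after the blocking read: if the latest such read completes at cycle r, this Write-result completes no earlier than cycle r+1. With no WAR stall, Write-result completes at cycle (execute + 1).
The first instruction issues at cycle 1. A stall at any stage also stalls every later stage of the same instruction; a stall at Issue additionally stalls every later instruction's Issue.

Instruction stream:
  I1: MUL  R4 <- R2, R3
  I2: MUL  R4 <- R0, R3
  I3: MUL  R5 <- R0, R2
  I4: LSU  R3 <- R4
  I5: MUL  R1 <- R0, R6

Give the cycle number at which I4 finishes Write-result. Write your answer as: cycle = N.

cycle = 23

I1  is:1  ro:2  ex:8  wr:9
I2  is:10  ro:11  ex:17  wr:18  — struct: MUL busy until I1 writes@9
I3  is:19  ro:20  ex:26  wr:27  — struct: MUL busy until I2 writes@18
I4  is:20  ro:21  ex:22  wr:23
I5  is:28  ro:29  ex:35  wr:36  — struct: MUL busy until I3 writes@27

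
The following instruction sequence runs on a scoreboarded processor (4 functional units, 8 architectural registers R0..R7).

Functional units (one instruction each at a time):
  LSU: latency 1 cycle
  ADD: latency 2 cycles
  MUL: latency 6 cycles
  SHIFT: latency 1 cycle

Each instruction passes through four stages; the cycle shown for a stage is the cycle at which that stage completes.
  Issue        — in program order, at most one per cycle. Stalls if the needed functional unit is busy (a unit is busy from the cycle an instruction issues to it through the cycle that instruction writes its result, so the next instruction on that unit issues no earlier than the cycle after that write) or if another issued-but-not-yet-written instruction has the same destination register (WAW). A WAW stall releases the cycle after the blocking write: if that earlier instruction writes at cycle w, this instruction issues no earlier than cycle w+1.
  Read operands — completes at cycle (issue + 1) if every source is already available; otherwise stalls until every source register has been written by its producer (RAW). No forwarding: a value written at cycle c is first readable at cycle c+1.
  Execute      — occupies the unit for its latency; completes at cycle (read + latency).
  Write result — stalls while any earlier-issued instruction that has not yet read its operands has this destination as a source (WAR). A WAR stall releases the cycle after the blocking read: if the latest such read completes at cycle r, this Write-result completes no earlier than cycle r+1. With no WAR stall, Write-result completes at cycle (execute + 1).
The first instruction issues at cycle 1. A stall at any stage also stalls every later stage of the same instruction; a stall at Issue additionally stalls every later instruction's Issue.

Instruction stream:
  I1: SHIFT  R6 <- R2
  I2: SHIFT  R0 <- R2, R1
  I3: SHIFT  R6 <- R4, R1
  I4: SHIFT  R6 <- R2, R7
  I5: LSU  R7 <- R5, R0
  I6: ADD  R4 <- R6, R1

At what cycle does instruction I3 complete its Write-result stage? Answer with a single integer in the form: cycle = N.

[1] I1 issues→SHIFT
[2] I1 reads
[3] I1 exec-done
[4] I1 writes R6
[5] I2 issues→SHIFT
[6] I2 reads
[7] I2 exec-done
[8] I2 writes R0
[9] I3 issues→SHIFT
[10] I3 reads
[11] I3 exec-done
[12] I3 writes R6
[13] I4 issues→SHIFT
[14] I4 reads | I5 issues→LSU
[15] I4 exec-done | I5 reads | I6 issues→ADD
[16] I4 writes R6 | I5 exec-done
[17] I5 writes R7 | I6 reads
[19] I6 exec-done
[20] I6 writes R4

cycle = 12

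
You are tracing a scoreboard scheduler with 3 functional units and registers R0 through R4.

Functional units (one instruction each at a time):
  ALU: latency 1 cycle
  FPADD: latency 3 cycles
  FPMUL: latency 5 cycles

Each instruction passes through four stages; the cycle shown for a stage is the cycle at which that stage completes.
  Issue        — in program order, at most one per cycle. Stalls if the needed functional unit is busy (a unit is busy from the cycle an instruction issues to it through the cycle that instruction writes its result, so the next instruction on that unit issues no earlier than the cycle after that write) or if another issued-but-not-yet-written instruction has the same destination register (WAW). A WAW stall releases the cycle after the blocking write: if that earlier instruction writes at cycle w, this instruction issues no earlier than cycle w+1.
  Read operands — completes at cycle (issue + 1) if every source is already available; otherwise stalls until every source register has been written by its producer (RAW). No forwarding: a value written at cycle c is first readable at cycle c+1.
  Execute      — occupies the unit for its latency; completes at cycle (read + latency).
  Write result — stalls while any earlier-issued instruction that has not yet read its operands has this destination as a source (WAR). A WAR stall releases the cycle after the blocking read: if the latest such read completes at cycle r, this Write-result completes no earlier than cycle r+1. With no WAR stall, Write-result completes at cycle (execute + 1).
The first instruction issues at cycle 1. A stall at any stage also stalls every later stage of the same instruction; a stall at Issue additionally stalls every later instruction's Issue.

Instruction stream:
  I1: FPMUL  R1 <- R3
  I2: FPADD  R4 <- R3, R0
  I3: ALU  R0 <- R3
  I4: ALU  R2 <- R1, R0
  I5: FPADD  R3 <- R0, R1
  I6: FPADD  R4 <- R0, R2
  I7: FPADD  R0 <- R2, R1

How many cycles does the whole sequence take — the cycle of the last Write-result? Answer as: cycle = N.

cycle = 25

cycle 1: I1→FPMUL
cycle 2: I1 RO · I2→FPADD
cycle 3: I2 RO · I3→ALU
cycle 4: I3 RO
cycle 5: I3 EX
cycle 6: I2 EX · I3 WR R0
cycle 7: I1 EX · I2 WR R4 · I4→ALU
cycle 8: I1 WR R1 · I5→FPADD
cycle 9: I4 RO · I5 RO
cycle 10: I4 EX
cycle 11: I4 WR R2
cycle 12: I5 EX
cycle 13: I5 WR R3
cycle 14: I6→FPADD
cycle 15: I6 RO
cycle 18: I6 EX
cycle 19: I6 WR R4
cycle 20: I7→FPADD
cycle 21: I7 RO
cycle 24: I7 EX
cycle 25: I7 WR R0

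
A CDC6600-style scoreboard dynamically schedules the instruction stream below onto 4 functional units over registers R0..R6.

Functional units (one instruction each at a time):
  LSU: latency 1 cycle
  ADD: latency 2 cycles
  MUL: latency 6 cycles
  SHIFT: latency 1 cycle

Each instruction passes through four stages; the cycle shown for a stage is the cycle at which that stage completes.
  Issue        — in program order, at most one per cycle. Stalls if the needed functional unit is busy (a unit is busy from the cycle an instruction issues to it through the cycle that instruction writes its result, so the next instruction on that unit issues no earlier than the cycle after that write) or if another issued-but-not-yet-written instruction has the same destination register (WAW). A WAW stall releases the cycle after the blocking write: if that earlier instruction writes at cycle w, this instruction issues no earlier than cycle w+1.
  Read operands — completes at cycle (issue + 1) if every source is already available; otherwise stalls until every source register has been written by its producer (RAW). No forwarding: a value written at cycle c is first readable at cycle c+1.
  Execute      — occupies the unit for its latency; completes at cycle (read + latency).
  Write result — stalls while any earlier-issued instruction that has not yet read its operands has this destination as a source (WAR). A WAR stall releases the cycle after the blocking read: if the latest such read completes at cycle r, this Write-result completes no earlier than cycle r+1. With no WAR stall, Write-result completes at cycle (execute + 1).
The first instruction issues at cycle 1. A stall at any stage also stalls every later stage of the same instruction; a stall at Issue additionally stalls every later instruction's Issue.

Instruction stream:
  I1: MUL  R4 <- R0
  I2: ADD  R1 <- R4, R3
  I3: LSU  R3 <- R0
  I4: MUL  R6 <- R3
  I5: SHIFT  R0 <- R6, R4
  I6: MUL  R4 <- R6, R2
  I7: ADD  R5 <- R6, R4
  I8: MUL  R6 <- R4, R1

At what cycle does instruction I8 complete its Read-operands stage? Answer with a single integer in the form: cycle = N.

[I1] 1/2/8/9
[I2] 2/10/12/13  (RAW R4: wait I1 write@9)
[I3] 3/4/5/11  (WAR R3: wait I2 read@10)
[I4] 10/12/18/19  (struct: MUL busy until I1 writes@9; RAW R3: wait I3 write@11)
[I5] 11/20/21/22  (RAW R6: wait I4 write@19)
[I6] 20/21/27/28  (struct: MUL busy until I4 writes@19)
[I7] 21/29/31/32  (RAW R4: wait I6 write@28)
[I8] 29/30/36/37  (struct: MUL busy until I6 writes@28)

cycle = 30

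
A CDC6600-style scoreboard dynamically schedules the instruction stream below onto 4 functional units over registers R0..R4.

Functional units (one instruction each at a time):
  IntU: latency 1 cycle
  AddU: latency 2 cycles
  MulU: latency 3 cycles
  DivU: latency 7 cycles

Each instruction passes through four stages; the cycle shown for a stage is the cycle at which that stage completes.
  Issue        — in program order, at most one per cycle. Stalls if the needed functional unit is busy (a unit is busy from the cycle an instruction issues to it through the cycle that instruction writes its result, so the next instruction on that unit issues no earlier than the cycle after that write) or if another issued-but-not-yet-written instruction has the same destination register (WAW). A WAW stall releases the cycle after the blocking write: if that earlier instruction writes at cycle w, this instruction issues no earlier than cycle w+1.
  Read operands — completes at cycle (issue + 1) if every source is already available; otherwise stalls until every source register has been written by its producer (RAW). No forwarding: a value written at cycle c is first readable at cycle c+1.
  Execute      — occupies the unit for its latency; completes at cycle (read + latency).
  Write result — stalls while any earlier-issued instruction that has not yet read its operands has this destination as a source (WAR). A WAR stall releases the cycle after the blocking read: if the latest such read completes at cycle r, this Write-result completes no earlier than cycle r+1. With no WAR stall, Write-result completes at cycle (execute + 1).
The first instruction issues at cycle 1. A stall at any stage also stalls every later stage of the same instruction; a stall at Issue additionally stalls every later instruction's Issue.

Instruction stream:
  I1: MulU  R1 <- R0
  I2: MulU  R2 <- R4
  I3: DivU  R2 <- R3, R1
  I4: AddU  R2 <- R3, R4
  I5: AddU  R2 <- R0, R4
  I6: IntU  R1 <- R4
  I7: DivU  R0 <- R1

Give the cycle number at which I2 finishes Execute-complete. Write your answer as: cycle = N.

cycle = 11

t=1  I1 issues→MulU
t=2  I1 reads
t=5  I1 exec-done
t=6  I1 writes R1
t=7  I2 issues→MulU
t=8  I2 reads
t=11  I2 exec-done
t=12  I2 writes R2
t=13  I3 issues→DivU
t=14  I3 reads
t=21  I3 exec-done
t=22  I3 writes R2
t=23  I4 issues→AddU
t=24  I4 reads
t=26  I4 exec-done
t=27  I4 writes R2
t=28  I5 issues→AddU
t=29  I5 reads; I6 issues→IntU
t=30  I6 reads; I7 issues→DivU
t=31  I5 exec-done; I6 exec-done
t=32  I5 writes R2; I6 writes R1
t=33  I7 reads
t=40  I7 exec-done
t=41  I7 writes R0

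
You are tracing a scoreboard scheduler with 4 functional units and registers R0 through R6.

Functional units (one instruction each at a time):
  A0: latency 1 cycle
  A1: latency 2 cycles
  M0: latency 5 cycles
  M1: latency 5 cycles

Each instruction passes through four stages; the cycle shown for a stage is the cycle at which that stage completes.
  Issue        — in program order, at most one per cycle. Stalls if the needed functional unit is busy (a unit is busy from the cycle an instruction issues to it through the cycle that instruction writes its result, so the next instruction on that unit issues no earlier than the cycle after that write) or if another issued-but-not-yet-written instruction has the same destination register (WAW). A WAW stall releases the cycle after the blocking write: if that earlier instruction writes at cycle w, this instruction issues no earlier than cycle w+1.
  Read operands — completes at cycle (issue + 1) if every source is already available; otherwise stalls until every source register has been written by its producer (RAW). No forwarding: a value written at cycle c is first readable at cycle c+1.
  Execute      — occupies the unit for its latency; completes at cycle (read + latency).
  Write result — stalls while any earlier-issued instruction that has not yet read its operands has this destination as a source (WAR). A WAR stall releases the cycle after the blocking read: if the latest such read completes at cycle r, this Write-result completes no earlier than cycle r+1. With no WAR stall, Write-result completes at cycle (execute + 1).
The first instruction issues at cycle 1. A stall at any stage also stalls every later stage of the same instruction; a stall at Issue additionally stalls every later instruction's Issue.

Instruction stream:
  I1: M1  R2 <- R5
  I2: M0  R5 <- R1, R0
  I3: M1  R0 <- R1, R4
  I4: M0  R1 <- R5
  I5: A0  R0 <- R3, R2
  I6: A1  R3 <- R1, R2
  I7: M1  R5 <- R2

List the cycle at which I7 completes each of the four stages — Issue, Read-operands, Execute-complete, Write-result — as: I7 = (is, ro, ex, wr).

1) issue 1, read 2, done 7, write 8
2) issue 2, read 3, done 8, write 9
3) issue 9, read 10, done 15, write 16  <struct: M1 busy until I1 writes@8>
4) issue 10, read 11, done 16, write 17
5) issue 17, read 18, done 19, write 20  <WAW R0: wait I3 write@16>
6) issue 18, read 19, done 21, write 22
7) issue 19, read 20, done 25, write 26

I7 = (19, 20, 25, 26)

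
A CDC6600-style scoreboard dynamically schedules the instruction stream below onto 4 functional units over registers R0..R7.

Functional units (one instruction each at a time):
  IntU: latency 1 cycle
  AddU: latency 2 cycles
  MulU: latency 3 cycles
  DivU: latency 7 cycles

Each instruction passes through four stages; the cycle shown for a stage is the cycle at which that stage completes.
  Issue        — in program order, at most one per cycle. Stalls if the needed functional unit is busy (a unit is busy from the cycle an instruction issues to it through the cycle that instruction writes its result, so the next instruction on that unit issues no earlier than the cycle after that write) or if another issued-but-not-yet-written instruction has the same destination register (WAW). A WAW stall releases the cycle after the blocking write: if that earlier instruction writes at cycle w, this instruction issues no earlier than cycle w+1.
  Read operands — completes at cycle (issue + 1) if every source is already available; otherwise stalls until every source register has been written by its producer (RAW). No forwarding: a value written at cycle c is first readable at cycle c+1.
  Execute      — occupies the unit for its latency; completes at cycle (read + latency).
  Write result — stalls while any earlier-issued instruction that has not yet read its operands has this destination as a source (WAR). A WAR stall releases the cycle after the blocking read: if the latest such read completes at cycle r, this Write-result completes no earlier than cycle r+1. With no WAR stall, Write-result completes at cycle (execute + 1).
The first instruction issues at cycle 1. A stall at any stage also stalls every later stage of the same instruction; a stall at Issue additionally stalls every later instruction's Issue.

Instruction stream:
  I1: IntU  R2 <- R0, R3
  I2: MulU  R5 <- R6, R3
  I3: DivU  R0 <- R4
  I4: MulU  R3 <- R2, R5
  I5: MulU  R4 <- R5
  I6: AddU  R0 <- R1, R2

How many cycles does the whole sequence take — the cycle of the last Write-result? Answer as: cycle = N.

  I1 | 1 | 2 | 3 | 4
  I2 | 2 | 3 | 6 | 7
  I3 | 3 | 4 | 11 | 12
  I4 | 8 | 9 | 12 | 13   struct: MulU busy until I2 writes@7
  I5 | 14 | 15 | 18 | 19   struct: MulU busy until I4 writes@13
  I6 | 15 | 16 | 18 | 19

cycle = 19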